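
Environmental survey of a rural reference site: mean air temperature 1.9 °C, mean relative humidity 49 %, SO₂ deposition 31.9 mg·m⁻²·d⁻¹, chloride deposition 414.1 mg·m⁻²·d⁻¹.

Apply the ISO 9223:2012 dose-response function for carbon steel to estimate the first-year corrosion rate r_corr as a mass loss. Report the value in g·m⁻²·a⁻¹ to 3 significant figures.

carbon steel: f(T) = +0.150·(T−10) [T≤10 °C] = -1.2150
  Pd branch = 1.77·Pd^0.52·e^(0.02·RH+f) = 8.47 μm/a
  Cl⁻ term: 0.102·414.1^0.62·exp(0.033·49+0.04·1.9) = 23.25
  r_corr = 8.47 + 23.25 = 31.72 μm/a
Convert to mass loss: 31.72 μm/a × 7.85 g/cm³ = 249 g·m⁻²·a⁻¹

r_corr = 249 g·m⁻²·a⁻¹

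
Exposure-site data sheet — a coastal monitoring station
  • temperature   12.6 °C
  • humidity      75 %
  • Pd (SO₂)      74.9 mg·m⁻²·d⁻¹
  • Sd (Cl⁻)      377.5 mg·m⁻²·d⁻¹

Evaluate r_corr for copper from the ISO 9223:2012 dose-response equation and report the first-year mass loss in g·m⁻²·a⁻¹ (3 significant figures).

copper: temperature factor f = -0.080·(2.6) = -0.2080
  sulphur-dioxide contribution → 1.104 μm/a
  chloride contribution → 1.404 μm/a
  ⇒ r_corr(copper) = 2.508 μm/a
Convert to mass loss: 2.508 μm/a × 8.96 g/cm³ = 22.47 g·m⁻²·a⁻¹

r_corr = 22.5 g·m⁻²·a⁻¹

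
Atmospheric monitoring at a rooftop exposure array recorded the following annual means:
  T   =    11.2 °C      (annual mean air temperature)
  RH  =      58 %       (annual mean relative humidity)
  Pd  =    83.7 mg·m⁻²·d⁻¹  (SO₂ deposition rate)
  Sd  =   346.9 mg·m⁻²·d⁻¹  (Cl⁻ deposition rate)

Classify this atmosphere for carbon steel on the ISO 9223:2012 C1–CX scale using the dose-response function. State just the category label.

C5

carbon steel: temperature factor f = -0.054·(1.2) = -0.0648
  sulphur-dioxide contribution → 52.9 μm/a
  chloride contribution → 40.68 μm/a
  ⇒ r_corr(carbon steel) = 93.57 μm/a
Category bounds: 80…200 μm/a bracket r_corr ⇒ C5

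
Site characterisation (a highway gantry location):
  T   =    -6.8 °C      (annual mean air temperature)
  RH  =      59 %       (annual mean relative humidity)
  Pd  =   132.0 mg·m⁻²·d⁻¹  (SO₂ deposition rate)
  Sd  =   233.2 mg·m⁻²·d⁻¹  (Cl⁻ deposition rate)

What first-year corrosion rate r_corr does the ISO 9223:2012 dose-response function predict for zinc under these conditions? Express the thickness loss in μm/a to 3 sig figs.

r_corr = 1.23 μm/a

zinc: f(T) = +0.038·(T−10) [T≤10 °C] = -0.6384
  Pd branch = 0.0129·Pd^0.44·e^(0.046·RH+f) = 0.8812 μm/a
  Cl⁻ term: 0.0175·233.2^0.57·exp(0.008·59+0.085·-6.8) = 0.3521
  r_corr = 0.8812 + 0.3521 = 1.233 μm/a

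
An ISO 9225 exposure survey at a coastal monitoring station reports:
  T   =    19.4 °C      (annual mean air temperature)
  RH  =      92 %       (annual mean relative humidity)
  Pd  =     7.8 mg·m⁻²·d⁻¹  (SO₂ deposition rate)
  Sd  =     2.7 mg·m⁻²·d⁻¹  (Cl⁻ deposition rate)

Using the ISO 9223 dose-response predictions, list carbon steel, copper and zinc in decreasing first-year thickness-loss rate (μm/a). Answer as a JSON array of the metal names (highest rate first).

["carbon steel", "copper", "zinc"]

carbon steel: temperature factor f = -0.054·(9.4) = -0.5076
  Pd branch = 1.77·Pd^0.52·e^(0.02·RH+f) = 19.52 μm/a
  Sd branch = 0.102·Sd^0.62·e^(0.033·RH+0.04·T) = 8.542 μm/a
  sum: 19.52 + 8.542 → r_corr = 28.06 μm/a
copper: T>10 °C ⇒ hinge -0.080·(19.4−10) = -0.7520
  Pd branch = 0.0053·Pd^0.26·e^(0.059·RH+f) = 0.9705 μm/a
  Sd branch = 0.01025·Sd^0.27·e^(0.036·RH+0.049·T) = 0.9515 μm/a
  r_corr = 0.9705 + 0.9515 = 1.922 μm/a
zinc: temperature factor f = -0.071·(9.4) = -0.6674
  Pd branch = 0.0129·Pd^0.44·e^(0.046·RH+f) = 1.125 μm/a
  Cl⁻ term: 0.0175·2.7^0.57·exp(0.008·92+0.085·19.4) = 0.3347
  sum: 1.125 + 0.3347 → r_corr = 1.46 μm/a
Ordering by μm/a: carbon steel (28.1) > copper (1.92) > zinc (1.46)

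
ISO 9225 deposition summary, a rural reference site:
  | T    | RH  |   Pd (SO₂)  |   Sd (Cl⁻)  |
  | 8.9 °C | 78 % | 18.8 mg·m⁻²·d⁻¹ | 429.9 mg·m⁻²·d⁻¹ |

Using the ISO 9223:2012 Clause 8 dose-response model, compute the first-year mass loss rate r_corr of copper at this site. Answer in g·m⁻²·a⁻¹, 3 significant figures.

r_corr = 20.9 g·m⁻²·a⁻¹

copper: temperature factor f = +0.126·(-1.1) = -0.1386
  sulphur-dioxide contribution → 0.9862 μm/a
  chloride contribution → 1.351 μm/a
  ⇒ r_corr(copper) = 2.337 μm/a
Convert to mass loss: 2.337 μm/a × 8.96 g/cm³ = 20.94 g·m⁻²·a⁻¹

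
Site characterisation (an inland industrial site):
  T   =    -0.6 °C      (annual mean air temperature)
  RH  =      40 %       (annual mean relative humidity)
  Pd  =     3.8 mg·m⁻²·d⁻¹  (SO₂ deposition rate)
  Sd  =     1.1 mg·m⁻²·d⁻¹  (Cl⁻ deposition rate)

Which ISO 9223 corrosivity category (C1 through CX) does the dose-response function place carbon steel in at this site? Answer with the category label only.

C2

carbon steel: temperature factor f = +0.150·(-10.6) = -1.5900
  SO₂ term: 1.77·3.8^0.52·exp(0.02·40-1.5900) = 1.608
  Sd branch = 0.102·Sd^0.62·e^(0.033·RH+0.04·T) = 0.3955 μm/a
  r_corr = 1.608 + 0.3955 = 2.004 μm/a
2 μm/a falls in (1.3, 25] for carbon steel → category C2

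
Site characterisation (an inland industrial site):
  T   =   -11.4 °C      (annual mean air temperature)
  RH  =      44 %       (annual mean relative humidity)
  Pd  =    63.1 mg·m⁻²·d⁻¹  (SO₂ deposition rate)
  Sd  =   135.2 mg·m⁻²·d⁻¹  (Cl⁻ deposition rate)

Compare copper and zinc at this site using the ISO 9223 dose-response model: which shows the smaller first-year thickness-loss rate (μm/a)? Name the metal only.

copper

copper: f(T) = +0.126·(T−10) [T≤10 °C] = -2.6964
  sulphur-dioxide contribution → 0.01408 μm/a
  chloride contribution → 0.1075 μm/a
  ⇒ r_corr(copper) = 0.1216 μm/a
zinc: f(T) = +0.038·(T−10) [T≤10 °C] = -0.8132
  sulphur-dioxide contribution → 0.2682 μm/a
  chloride contribution → 0.1548 μm/a
  total first-year rate 0.423 μm/a
Ordering by μm/a: zinc (0.423) > copper (0.122)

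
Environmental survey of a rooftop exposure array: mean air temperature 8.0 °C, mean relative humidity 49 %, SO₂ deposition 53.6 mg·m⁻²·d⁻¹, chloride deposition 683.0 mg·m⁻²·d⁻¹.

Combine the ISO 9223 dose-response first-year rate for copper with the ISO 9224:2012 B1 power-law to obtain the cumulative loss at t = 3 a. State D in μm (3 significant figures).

D(3) = 1.51 μm

copper: temperature factor f = +0.126·(-2.0) = -0.2520
  sulphur-dioxide contribution → 0.2089 μm/a
  chloride contribution → 0.5157 μm/a
  total first-year rate 0.7246 μm/a
Power-law: D(3) = r_corr · 3^0.667
  D(3) = 0.7246 × 3^0.667 = 0.7246 × 2.081 = 1.508 μm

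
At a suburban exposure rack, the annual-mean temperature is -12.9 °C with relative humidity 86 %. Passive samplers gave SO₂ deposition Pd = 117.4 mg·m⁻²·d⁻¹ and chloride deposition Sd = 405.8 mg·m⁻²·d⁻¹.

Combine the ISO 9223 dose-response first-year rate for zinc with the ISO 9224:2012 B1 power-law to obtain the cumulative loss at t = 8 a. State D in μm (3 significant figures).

D(8) = 14.4 μm

zinc: T≤10 °C ⇒ hinge +0.038·(-12.9−10) = -0.8702
  sulphur-dioxide contribution → 2.298 μm/a
  chloride contribution → 0.3568 μm/a
  total first-year rate 2.655 μm/a
Power-law: D(8) = r_corr · 8^0.813
  D(8) = 2.655 × 8^0.813 = 2.655 × 5.423 = 14.4 μm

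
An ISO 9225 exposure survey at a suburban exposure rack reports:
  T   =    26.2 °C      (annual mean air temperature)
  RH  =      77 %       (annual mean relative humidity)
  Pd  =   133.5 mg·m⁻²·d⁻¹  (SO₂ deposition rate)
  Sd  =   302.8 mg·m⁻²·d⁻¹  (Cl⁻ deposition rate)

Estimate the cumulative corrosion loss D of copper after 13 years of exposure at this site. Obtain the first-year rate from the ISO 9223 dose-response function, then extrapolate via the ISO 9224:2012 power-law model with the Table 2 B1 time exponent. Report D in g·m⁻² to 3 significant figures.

copper: temperature factor f = -0.080·(16.2) = -1.2960
  Pd branch = 0.0053·Pd^0.26·e^(0.059·RH+f) = 0.4865 μm/a
  Cl⁻ term: 0.01025·302.8^0.27·exp(0.036·77+0.049·26.2) = 2.767
  r_corr = 0.4865 + 2.767 = 3.254 μm/a
Long-term exponent b (ISO 9224 Table 2, B1) = 0.667
  D(13) = 3.254 × 13^0.667 = 3.254 × 5.534 = 18 μm
  Mass loss = 18 μm × 8.96 g/cm³ = 161.3 g·m⁻²

D(13) = 161 g·m⁻²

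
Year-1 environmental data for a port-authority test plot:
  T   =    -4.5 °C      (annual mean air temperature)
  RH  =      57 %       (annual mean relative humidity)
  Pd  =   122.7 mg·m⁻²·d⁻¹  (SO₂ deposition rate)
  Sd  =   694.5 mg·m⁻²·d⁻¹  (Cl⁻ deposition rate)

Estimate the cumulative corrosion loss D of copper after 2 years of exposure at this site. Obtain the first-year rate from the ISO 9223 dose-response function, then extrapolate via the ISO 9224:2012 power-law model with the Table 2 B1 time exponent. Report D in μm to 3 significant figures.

copper: f(T) = +0.126·(T−10) [T≤10 °C] = -1.8270
  SO₂ term: 0.0053·122.7^0.26·exp(0.059·57-1.8270) = 0.08599
  Cl⁻ term: 0.01025·694.5^0.27·exp(0.036·57+0.049·-4.5) = 0.3744
  sum: 0.08599 + 0.3744 → r_corr = 0.4604 μm/a
Power-law: D(2) = r_corr · 2^0.667
  D(2) = 0.4604 × 2^0.667 = 0.4604 × 1.588 = 0.7311 μm

D(2) = 0.731 μm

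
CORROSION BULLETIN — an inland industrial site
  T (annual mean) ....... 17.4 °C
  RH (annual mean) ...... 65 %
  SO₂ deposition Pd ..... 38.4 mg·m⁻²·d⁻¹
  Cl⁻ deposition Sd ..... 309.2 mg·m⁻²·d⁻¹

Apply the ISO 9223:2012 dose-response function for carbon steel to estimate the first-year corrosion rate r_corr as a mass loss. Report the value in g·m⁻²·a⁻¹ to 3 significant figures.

r_corr = 708 g·m⁻²·a⁻¹

carbon steel: T>10 °C ⇒ hinge -0.054·(17.4−10) = -0.3996
  sulphur-dioxide contribution → 29.03 μm/a
  chloride contribution → 61.15 μm/a
  ⇒ r_corr(carbon steel) = 90.18 μm/a
Convert to mass loss: 90.18 μm/a × 7.85 g/cm³ = 707.9 g·m⁻²·a⁻¹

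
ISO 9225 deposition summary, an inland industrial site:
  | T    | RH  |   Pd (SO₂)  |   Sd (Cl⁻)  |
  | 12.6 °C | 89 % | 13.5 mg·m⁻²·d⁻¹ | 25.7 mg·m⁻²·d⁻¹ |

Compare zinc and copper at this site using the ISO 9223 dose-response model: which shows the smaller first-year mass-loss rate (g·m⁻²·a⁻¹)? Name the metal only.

zinc: f(T) = -0.071·(T−10) [T>10 °C] = -0.1846
  Pd branch = 0.0129·Pd^0.44·e^(0.046·RH+f) = 2.022 μm/a
  Sd branch = 0.0175·Sd^0.57·e^(0.008·RH+0.085·T) = 0.6623 μm/a
  sum: 2.022 + 0.6623 → r_corr = 2.684 μm/a
  mass loss = 2.684 μm/a × 7.14 g/cm³ = 19.17 g·m⁻²·a⁻¹
copper: f(T) = -0.080·(T−10) [T>10 °C] = -0.2080
  Pd branch = 0.0053·Pd^0.26·e^(0.059·RH+f) = 1.616 μm/a
  Cl⁻ term: 0.01025·25.7^0.27·exp(0.036·89+0.049·12.6) = 1.125
  sum: 1.616 + 1.125 → r_corr = 2.74 μm/a
  mass loss = 2.74 μm/a × 8.96 g/cm³ = 24.55 g·m⁻²·a⁻¹
Ordering by g·m⁻²·a⁻¹: copper (24.6) > zinc (19.2)

zinc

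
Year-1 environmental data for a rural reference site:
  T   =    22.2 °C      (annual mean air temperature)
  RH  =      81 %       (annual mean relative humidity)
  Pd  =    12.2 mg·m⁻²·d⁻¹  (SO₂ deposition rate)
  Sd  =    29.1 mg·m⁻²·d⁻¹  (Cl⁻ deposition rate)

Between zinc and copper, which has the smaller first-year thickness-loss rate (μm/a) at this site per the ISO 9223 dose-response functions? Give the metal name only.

zinc: T>10 °C ⇒ hinge -0.071·(22.2−10) = -0.8662
  SO₂ term: 0.0129·12.2^0.44·exp(0.046·81-0.8662) = 0.677
  Cl⁻ term: 0.0175·29.1^0.57·exp(0.008·81+0.085·22.2) = 1.508
  sum: 0.677 + 1.508 → r_corr = 2.185 μm/a
copper: temperature factor f = -0.080·(12.2) = -0.9760
  Pd branch = 0.0053·Pd^0.26·e^(0.059·RH+f) = 0.4554 μm/a
  Sd branch = 0.01025·Sd^0.27·e^(0.036·RH+0.049·T) = 1.396 μm/a
  sum: 0.4554 + 1.396 → r_corr = 1.851 μm/a
Ordering by μm/a: zinc (2.18) > copper (1.85)

copper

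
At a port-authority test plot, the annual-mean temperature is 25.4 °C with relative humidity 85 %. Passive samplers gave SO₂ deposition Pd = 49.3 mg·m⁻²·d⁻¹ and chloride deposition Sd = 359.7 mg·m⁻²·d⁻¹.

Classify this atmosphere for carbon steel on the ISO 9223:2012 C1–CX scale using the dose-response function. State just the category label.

CX

carbon steel: temperature factor f = -0.054·(15.4) = -0.8316
  sulphur-dioxide contribution → 32.02 μm/a
  chloride contribution → 178.9 μm/a
  total first-year rate 211 μm/a
211 μm/a falls in (200, 700] for carbon steel → category CX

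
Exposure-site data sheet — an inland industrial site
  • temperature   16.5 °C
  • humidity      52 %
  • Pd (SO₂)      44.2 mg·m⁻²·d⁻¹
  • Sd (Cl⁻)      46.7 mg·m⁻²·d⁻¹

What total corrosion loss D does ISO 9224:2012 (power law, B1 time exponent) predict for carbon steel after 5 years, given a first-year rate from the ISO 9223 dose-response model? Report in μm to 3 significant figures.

D(5) = 86.3 μm

carbon steel: f(T) = -0.054·(T−10) [T>10 °C] = -0.3510
  SO₂ term: 1.77·44.2^0.52·exp(0.02·52-0.3510) = 25.28
  Sd branch = 0.102·Sd^0.62·e^(0.033·RH+0.04·T) = 11.9 μm/a
  sum: 25.28 + 11.9 → r_corr = 37.18 μm/a
ISO 9224: D(t) = r_corr · t^b with b = 0.523 (carbon steel, B1)
  D(5) = 37.18 × 5^0.523 = 37.18 × 2.32 = 86.27 μm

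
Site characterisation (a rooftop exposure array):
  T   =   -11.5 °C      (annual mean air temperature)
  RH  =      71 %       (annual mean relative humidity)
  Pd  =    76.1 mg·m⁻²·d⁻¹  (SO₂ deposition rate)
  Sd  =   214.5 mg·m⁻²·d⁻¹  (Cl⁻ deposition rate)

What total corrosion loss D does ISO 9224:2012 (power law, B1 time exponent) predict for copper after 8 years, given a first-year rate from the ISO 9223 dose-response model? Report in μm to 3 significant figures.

copper: T≤10 °C ⇒ hinge +0.126·(-11.5−10) = -2.7090
  Pd branch = 0.0053·Pd^0.26·e^(0.059·RH+f) = 0.07181 μm/a
  Cl⁻ term: 0.01025·214.5^0.27·exp(0.036·71+0.049·-11.5) = 0.3203
  r_corr = 0.07181 + 0.3203 = 0.3921 μm/a
Long-term exponent b (ISO 9224 Table 2, B1) = 0.667
  D(8) = 0.3921 × 8^0.667 = 0.3921 × 4.003 = 1.569 μm

D(8) = 1.57 μm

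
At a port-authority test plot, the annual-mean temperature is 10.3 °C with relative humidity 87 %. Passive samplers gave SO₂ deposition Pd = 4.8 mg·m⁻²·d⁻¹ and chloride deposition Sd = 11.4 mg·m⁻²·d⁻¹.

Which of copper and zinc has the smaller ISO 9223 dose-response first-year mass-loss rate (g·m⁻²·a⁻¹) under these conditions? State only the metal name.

copper: temperature factor f = -0.080·(0.3) = -0.0240
  Pd branch = 0.0053·Pd^0.26·e^(0.059·RH+f) = 1.319 μm/a
  Cl⁻ term: 0.01025·11.4^0.27·exp(0.036·87+0.049·10.3) = 0.7507
  r_corr = 1.319 + 0.7507 = 2.07 μm/a
  mass loss = 2.07 μm/a × 8.96 g/cm³ = 18.54 g·m⁻²·a⁻¹
zinc: T>10 °C ⇒ hinge -0.071·(10.3−10) = -0.0213
  SO₂ term: 0.0129·4.8^0.44·exp(0.046·87-0.0213) = 1.378
  Sd branch = 0.0175·Sd^0.57·e^(0.008·RH+0.085·T) = 0.3373 μm/a
  sum: 1.378 + 0.3373 → r_corr = 1.715 μm/a
  mass loss = 1.715 μm/a × 7.14 g/cm³ = 12.24 g·m⁻²·a⁻¹
Ordering by g·m⁻²·a⁻¹: copper (18.5) > zinc (12.2)

zinc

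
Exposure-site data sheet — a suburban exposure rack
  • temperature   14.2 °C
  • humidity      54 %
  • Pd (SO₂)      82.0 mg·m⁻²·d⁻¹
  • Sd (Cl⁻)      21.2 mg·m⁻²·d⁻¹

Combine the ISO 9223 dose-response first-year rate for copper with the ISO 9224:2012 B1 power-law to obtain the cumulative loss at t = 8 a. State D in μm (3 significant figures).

copper: temperature factor f = -0.080·(4.2) = -0.3360
  sulphur-dioxide contribution → 0.2881 μm/a
  chloride contribution → 0.3276 μm/a
  ⇒ r_corr(copper) = 0.6157 μm/a
Power-law: D(8) = r_corr · 8^0.667
  D(8) = 0.6157 × 8^0.667 = 0.6157 × 4.003 = 2.464 μm

D(8) = 2.46 μm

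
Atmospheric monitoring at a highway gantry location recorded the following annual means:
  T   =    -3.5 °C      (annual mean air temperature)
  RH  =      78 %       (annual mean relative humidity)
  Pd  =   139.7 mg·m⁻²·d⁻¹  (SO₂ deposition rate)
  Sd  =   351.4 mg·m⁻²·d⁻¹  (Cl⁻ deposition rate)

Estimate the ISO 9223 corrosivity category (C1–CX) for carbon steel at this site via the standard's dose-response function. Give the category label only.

carbon steel: T≤10 °C ⇒ hinge +0.150·(-3.5−10) = -2.0250
  Pd branch = 1.77·Pd^0.52·e^(0.02·RH+f) = 14.51 μm/a
  Cl⁻ term: 0.102·351.4^0.62·exp(0.033·78+0.04·-3.5) = 44.06
  r_corr = 14.51 + 44.06 = 58.57 μm/a
58.6 μm/a falls in (50, 80] for carbon steel → category C4

C4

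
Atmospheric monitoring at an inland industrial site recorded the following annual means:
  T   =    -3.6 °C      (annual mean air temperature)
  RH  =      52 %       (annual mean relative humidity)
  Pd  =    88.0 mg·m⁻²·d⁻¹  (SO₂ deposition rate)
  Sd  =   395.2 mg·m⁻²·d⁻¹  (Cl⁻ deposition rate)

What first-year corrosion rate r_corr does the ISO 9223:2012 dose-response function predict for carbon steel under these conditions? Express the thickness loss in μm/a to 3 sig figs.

r_corr = 26.7 μm/a

carbon steel: f(T) = +0.150·(T−10) [T≤10 °C] = -2.0400
  Pd branch = 1.77·Pd^0.52·e^(0.02·RH+f) = 6.681 μm/a
  Sd branch = 0.102·Sd^0.62·e^(0.033·RH+0.04·T) = 20.01 μm/a
  sum: 6.681 + 20.01 → r_corr = 26.69 μm/a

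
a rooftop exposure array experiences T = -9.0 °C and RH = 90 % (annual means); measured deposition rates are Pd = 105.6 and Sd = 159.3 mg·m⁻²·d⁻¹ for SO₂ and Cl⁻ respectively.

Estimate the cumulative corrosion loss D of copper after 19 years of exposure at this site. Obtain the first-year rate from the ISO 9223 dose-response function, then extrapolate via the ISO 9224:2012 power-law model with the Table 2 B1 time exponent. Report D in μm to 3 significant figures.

copper: T≤10 °C ⇒ hinge +0.126·(-9.0−10) = -2.3940
  SO₂ term: 0.0053·105.6^0.26·exp(0.059·90-2.3940) = 0.3287
  Cl⁻ term: 0.01025·159.3^0.27·exp(0.036·90+0.049·-9.0) = 0.6621
  sum: 0.3287 + 0.6621 → r_corr = 0.9908 μm/a
ISO 9224: D(t) = r_corr · t^b with b = 0.667 (copper, B1)
  D(19) = 0.9908 × 19^0.667 = 0.9908 × 7.127 = 7.062 μm

D(19) = 7.06 μm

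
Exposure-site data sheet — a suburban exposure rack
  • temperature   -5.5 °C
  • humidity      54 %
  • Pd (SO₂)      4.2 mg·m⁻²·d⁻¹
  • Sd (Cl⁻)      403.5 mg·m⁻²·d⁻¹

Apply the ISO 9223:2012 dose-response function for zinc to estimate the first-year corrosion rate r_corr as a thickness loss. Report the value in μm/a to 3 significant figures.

zinc: T≤10 °C ⇒ hinge +0.038·(-5.5−10) = -0.5890
  sulphur-dioxide contribution → 0.1614 μm/a
  chloride contribution → 0.5164 μm/a
  ⇒ r_corr(zinc) = 0.6777 μm/a

r_corr = 0.678 μm/a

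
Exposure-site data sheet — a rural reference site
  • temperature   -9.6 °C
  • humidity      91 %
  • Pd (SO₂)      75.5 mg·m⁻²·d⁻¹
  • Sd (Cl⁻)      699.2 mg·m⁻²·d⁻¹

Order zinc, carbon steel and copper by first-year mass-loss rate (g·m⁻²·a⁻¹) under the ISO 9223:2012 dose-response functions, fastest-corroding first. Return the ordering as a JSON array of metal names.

["carbon steel", "zinc", "copper"]

zinc: T≤10 °C ⇒ hinge +0.038·(-9.6−10) = -0.7448
  sulphur-dioxide contribution → 2.7 μm/a
  chloride contribution → 0.6703 μm/a
  ⇒ r_corr(zinc) = 3.37 μm/a
  mass loss = 3.37 μm/a × 7.14 g/cm³ = 24.06 g·m⁻²·a⁻¹
carbon steel: f(T) = +0.150·(T−10) [T≤10 °C] = -2.9400
  sulphur-dioxide contribution → 5.471 μm/a
  chloride contribution → 81.22 μm/a
  ⇒ r_corr(carbon steel) = 86.69 μm/a
  mass loss = 86.69 μm/a × 7.85 g/cm³ = 680.5 g·m⁻²·a⁻¹
copper: T≤10 °C ⇒ hinge +0.126·(-9.6−10) = -2.4696
  sulphur-dioxide contribution → 0.2963 μm/a
  chloride contribution → 0.9936 μm/a
  ⇒ r_corr(copper) = 1.29 μm/a
  mass loss = 1.29 μm/a × 8.96 g/cm³ = 11.56 g·m⁻²·a⁻¹
Ordering by g·m⁻²·a⁻¹: carbon steel (681) > zinc (24.1) > copper (11.6)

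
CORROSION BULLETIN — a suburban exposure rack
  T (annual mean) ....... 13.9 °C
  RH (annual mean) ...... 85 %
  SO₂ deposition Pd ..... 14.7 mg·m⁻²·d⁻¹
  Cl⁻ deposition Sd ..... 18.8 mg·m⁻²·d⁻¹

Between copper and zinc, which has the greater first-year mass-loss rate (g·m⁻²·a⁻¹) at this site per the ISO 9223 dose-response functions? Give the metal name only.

copper: temperature factor f = -0.080·(3.9) = -0.3120
  sulphur-dioxide contribution → 1.176 μm/a
  chloride contribution → 0.9539 μm/a
  ⇒ r_corr(copper) = 2.129 μm/a
  mass loss = 2.129 μm/a × 8.96 g/cm³ = 19.08 g·m⁻²·a⁻¹
zinc: T>10 °C ⇒ hinge -0.071·(13.9−10) = -0.2769
  sulphur-dioxide contribution → 1.592 μm/a
  chloride contribution → 0.5994 μm/a
  total first-year rate 2.192 μm/a
  mass loss = 2.192 μm/a × 7.14 g/cm³ = 15.65 g·m⁻²·a⁻¹
Ordering by g·m⁻²·a⁻¹: copper (19.1) > zinc (15.6)

copper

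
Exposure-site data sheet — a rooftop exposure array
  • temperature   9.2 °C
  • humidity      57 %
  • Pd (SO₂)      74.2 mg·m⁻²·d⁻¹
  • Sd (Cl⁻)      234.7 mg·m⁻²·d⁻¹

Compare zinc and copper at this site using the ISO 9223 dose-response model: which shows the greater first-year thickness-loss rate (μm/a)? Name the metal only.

zinc

zinc: T≤10 °C ⇒ hinge +0.038·(9.2−10) = -0.0304
  sulphur-dioxide contribution → 1.146 μm/a
  chloride contribution → 1.355 μm/a
  total first-year rate 2.501 μm/a
copper: f(T) = +0.126·(T−10) [T≤10 °C] = -0.1008
  sulphur-dioxide contribution → 0.424 μm/a
  chloride contribution → 0.5467 μm/a
  total first-year rate 0.9706 μm/a
Ordering by μm/a: zinc (2.5) > copper (0.971)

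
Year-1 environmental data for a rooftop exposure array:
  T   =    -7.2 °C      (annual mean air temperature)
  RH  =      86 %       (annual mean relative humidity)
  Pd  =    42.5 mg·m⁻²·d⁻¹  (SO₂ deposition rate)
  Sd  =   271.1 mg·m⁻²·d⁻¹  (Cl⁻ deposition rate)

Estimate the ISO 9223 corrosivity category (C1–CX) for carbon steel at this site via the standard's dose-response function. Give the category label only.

C3

carbon steel: temperature factor f = +0.150·(-17.2) = -2.5800
  Pd branch = 1.77·Pd^0.52·e^(0.02·RH+f) = 5.263 μm/a
  Cl⁻ term: 0.102·271.1^0.62·exp(0.033·86+0.04·-7.2) = 42.13
  sum: 5.263 + 42.13 → r_corr = 47.39 μm/a
47.4 μm/a falls in (25, 50] for carbon steel → category C3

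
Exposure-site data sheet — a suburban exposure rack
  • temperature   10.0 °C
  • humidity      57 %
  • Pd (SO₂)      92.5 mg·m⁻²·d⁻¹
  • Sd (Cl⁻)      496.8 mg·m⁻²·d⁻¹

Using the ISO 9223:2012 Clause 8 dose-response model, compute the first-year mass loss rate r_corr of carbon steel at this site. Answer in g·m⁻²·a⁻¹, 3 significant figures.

r_corr = 825 g·m⁻²·a⁻¹

carbon steel: f(T) = +0.150·(T−10) [T≤10 °C] = +0.0000
  Pd branch = 1.77·Pd^0.52·e^(0.02·RH+f) = 58.27 μm/a
  Cl⁻ term: 0.102·496.8^0.62·exp(0.033·57+0.04·10.0) = 46.87
  r_corr = 58.27 + 46.87 = 105.1 μm/a
Convert to mass loss: 105.1 μm/a × 7.85 g/cm³ = 825.3 g·m⁻²·a⁻¹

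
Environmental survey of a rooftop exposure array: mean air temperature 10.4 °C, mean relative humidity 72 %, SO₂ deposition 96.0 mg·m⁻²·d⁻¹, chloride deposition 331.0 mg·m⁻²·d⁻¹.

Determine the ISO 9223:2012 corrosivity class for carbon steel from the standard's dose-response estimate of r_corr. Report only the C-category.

C5

carbon steel: T>10 °C ⇒ hinge -0.054·(10.4−10) = -0.0216
  Pd branch = 1.77·Pd^0.52·e^(0.02·RH+f) = 78.48 μm/a
  Cl⁻ term: 0.102·331.0^0.62·exp(0.033·72+0.04·10.4) = 60.74
  sum: 78.48 + 60.74 → r_corr = 139.2 μm/a
ISO 9223 Table 2 (carbon steel): 80 < 139 ≤ 200 μm/a ⇒ C5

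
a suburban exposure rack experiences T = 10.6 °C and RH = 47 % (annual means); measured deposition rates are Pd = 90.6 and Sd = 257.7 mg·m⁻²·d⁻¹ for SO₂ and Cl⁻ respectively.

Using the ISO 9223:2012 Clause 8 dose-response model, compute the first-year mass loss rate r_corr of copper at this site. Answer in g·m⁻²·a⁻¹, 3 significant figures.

r_corr = 6.09 g·m⁻²·a⁻¹

copper: f(T) = -0.080·(T−10) [T>10 °C] = -0.0480
  SO₂ term: 0.0053·90.6^0.26·exp(0.059·47-0.0480) = 0.261
  Sd branch = 0.01025·Sd^0.27·e^(0.036·RH+0.049·T) = 0.4189 μm/a
  sum: 0.261 + 0.4189 → r_corr = 0.6799 μm/a
Convert to mass loss: 0.6799 μm/a × 8.96 g/cm³ = 6.092 g·m⁻²·a⁻¹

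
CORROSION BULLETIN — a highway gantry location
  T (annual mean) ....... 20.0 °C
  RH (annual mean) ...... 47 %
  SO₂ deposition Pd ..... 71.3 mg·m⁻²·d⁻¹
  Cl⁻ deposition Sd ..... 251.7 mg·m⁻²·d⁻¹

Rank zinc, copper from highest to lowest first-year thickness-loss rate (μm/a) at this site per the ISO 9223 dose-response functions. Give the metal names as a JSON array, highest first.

["zinc", "copper"]

zinc: T>10 °C ⇒ hinge -0.071·(20.0−10) = -0.7100
  SO₂ term: 0.0129·71.3^0.44·exp(0.046·47-0.7100) = 0.3602
  Cl⁻ term: 0.0175·251.7^0.57·exp(0.008·47+0.085·20.0) = 3.259
  r_corr = 0.3602 + 3.259 = 3.62 μm/a
copper: temperature factor f = -0.080·(10.0) = -0.8000
  SO₂ term: 0.0053·71.3^0.26·exp(0.059·47-0.8000) = 0.1156
  Cl⁻ term: 0.01025·251.7^0.27·exp(0.036·47+0.049·20.0) = 0.6598
  r_corr = 0.1156 + 0.6598 = 0.7754 μm/a
Ordering by μm/a: zinc (3.62) > copper (0.775)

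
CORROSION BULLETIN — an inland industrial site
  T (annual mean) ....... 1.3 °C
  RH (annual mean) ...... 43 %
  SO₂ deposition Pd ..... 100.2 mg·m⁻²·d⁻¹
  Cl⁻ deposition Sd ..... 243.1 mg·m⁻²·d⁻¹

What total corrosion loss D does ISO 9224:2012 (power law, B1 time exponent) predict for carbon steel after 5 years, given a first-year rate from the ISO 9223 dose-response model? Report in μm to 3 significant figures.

carbon steel: f(T) = +0.150·(T−10) [T≤10 °C] = -1.3050
  SO₂ term: 1.77·100.2^0.52·exp(0.02·43-1.3050) = 12.45
  Sd branch = 0.102·Sd^0.62·e^(0.033·RH+0.04·T) = 13.39 μm/a
  sum: 12.45 + 13.39 → r_corr = 25.84 μm/a
Power-law: D(5) = r_corr · 5^0.523
  D(5) = 25.84 × 5^0.523 = 25.84 × 2.32 = 59.95 μm

D(5) = 59.9 μm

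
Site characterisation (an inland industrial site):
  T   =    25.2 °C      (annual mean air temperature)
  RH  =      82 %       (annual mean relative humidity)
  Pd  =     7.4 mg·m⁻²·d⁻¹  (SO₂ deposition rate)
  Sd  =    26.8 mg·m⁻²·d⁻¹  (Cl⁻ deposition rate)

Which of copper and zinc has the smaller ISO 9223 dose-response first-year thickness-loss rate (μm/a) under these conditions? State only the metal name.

copper: temperature factor f = -0.080·(15.2) = -1.2160
  SO₂ term: 0.0053·7.4^0.26·exp(0.059·82-1.2160) = 0.3336
  Cl⁻ term: 0.01025·26.8^0.27·exp(0.036·82+0.049·25.2) = 1.639
  sum: 0.3336 + 1.639 → r_corr = 1.973 μm/a
zinc: T>10 °C ⇒ hinge -0.071·(25.2−10) = -1.0792
  SO₂ term: 0.0129·7.4^0.44·exp(0.046·82-1.0792) = 0.4597
  Sd branch = 0.0175·Sd^0.57·e^(0.008·RH+0.085·T) = 1.872 μm/a
  sum: 0.4597 + 1.872 → r_corr = 2.331 μm/a
Ordering by μm/a: zinc (2.33) > copper (1.97)

copper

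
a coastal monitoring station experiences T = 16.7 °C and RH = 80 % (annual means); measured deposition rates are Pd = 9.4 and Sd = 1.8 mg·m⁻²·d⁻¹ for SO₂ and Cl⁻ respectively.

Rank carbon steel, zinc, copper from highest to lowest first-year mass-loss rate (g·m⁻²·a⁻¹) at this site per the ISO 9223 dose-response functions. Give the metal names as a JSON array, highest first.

["carbon steel", "copper", "zinc"]

carbon steel: temperature factor f = -0.054·(6.7) = -0.3618
  sulphur-dioxide contribution → 19.58 μm/a
  chloride contribution → 4.013 μm/a
  ⇒ r_corr(carbon steel) = 23.59 μm/a
  mass loss = 23.59 μm/a × 7.85 g/cm³ = 185.2 g·m⁻²·a⁻¹
zinc: T>10 °C ⇒ hinge -0.071·(16.7−10) = -0.4757
  sulphur-dioxide contribution → 0.8519 μm/a
  chloride contribution → 0.1919 μm/a
  ⇒ r_corr(zinc) = 1.044 μm/a
  mass loss = 1.044 μm/a × 7.14 g/cm³ = 7.452 g·m⁻²·a⁻¹
copper: f(T) = -0.080·(T−10) [T>10 °C] = -0.5360
  sulphur-dioxide contribution → 0.6228 μm/a
  chloride contribution → 0.4851 μm/a
  total first-year rate 1.108 μm/a
  mass loss = 1.108 μm/a × 8.96 g/cm³ = 9.927 g·m⁻²·a⁻¹
Ordering by g·m⁻²·a⁻¹: carbon steel (185) > copper (9.93) > zinc (7.45)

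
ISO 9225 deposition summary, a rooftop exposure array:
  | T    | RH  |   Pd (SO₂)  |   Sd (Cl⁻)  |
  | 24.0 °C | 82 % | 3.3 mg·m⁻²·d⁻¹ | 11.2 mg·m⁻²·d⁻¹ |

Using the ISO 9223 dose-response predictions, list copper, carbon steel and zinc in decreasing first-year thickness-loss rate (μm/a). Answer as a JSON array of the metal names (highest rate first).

copper: f(T) = -0.080·(T−10) [T>10 °C] = -1.1200
  Pd branch = 0.0053·Pd^0.26·e^(0.059·RH+f) = 0.2977 μm/a
  Sd branch = 0.01025·Sd^0.27·e^(0.036·RH+0.049·T) = 1.221 μm/a
  sum: 0.2977 + 1.221 → r_corr = 1.519 μm/a
carbon steel: f(T) = -0.054·(T−10) [T>10 °C] = -0.7560
  Pd branch = 1.77·Pd^0.52·e^(0.02·RH+f) = 7.971 μm/a
  Sd branch = 0.102·Sd^0.62·e^(0.033·RH+0.04·T) = 17.83 μm/a
  sum: 7.971 + 17.83 → r_corr = 25.8 μm/a
zinc: T>10 °C ⇒ hinge -0.071·(24.0−10) = -0.9940
  Pd branch = 0.0129·Pd^0.44·e^(0.046·RH+f) = 0.3509 μm/a
  Sd branch = 0.0175·Sd^0.57·e^(0.008·RH+0.085·T) = 1.028 μm/a
  r_corr = 0.3509 + 1.028 = 1.379 μm/a
Ordering by μm/a: carbon steel (25.8) > copper (1.52) > zinc (1.38)

["carbon steel", "copper", "zinc"]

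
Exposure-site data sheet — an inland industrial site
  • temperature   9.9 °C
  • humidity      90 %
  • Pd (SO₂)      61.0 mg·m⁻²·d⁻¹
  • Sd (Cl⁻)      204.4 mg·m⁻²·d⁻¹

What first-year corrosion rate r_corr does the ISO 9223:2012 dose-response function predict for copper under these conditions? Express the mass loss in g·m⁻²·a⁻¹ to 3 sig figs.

r_corr = 43.7 g·m⁻²·a⁻¹

copper: f(T) = +0.126·(T−10) [T≤10 °C] = -0.0126
  sulphur-dioxide contribution → 3.084 μm/a
  chloride contribution → 1.788 μm/a
  total first-year rate 4.872 μm/a
Convert to mass loss: 4.872 μm/a × 8.96 g/cm³ = 43.65 g·m⁻²·a⁻¹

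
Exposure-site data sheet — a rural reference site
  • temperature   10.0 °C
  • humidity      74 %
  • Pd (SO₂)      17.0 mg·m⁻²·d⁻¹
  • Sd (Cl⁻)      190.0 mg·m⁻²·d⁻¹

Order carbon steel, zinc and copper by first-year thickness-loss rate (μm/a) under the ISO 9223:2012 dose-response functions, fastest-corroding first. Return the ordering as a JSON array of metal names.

carbon steel: T≤10 °C ⇒ hinge +0.150·(10.0−10) = +0.0000
  SO₂ term: 1.77·17.0^0.52·exp(0.02·74+0.0000) = 33.93
  Cl⁻ term: 0.102·190.0^0.62·exp(0.033·74+0.04·10.0) = 45.26
  r_corr = 33.93 + 45.26 = 79.19 μm/a
zinc: T≤10 °C ⇒ hinge +0.038·(10.0−10) = +0.0000
  SO₂ term: 0.0129·17.0^0.44·exp(0.046·74+0.0000) = 1.35
  Cl⁻ term: 0.0175·190.0^0.57·exp(0.008·74+0.085·10.0) = 1.473
  r_corr = 1.35 + 1.473 = 2.823 μm/a
copper: f(T) = +0.126·(T−10) [T≤10 °C] = +0.0000
  SO₂ term: 0.0053·17.0^0.26·exp(0.059·74+0.0000) = 0.8716
  Cl⁻ term: 0.01025·190.0^0.27·exp(0.036·74+0.049·10.0) = 0.9903
  sum: 0.8716 + 0.9903 → r_corr = 1.862 μm/a
Ordering by μm/a: carbon steel (79.2) > zinc (2.82) > copper (1.86)

["carbon steel", "zinc", "copper"]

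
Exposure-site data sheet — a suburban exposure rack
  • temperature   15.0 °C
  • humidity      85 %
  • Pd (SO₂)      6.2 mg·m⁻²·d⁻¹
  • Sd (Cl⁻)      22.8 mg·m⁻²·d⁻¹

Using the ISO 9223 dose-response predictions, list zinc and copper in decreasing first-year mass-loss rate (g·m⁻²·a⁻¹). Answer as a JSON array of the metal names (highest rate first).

zinc: f(T) = -0.071·(T−10) [T>10 °C] = -0.3550
  SO₂ term: 0.0129·6.2^0.44·exp(0.046·85-0.3550) = 1.007
  Cl⁻ term: 0.0175·22.8^0.57·exp(0.008·85+0.085·15.0) = 0.7347
  sum: 1.007 + 0.7347 → r_corr = 1.742 μm/a
  mass loss = 1.742 μm/a × 7.14 g/cm³ = 12.44 g·m⁻²·a⁻¹
copper: T>10 °C ⇒ hinge -0.080·(15.0−10) = -0.4000
  Pd branch = 0.0053·Pd^0.26·e^(0.059·RH+f) = 0.8601 μm/a
  Sd branch = 0.01025·Sd^0.27·e^(0.036·RH+0.049·T) = 1.061 μm/a
  r_corr = 0.8601 + 1.061 = 1.921 μm/a
  mass loss = 1.921 μm/a × 8.96 g/cm³ = 17.21 g·m⁻²·a⁻¹
Ordering by g·m⁻²·a⁻¹: copper (17.2) > zinc (12.4)

["copper", "zinc"]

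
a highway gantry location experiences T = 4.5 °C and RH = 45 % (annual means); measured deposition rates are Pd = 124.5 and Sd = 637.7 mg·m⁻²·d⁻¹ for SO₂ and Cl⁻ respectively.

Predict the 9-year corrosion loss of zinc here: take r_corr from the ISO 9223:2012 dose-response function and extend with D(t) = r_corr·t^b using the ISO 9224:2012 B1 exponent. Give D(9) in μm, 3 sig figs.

zinc: temperature factor f = +0.038·(-5.5) = -0.2090
  SO₂ term: 0.0129·124.5^0.44·exp(0.046·45-0.2090) = 0.6929
  Cl⁻ term: 0.0175·637.7^0.57·exp(0.008·45+0.085·4.5) = 1.459
  r_corr = 0.6929 + 1.459 = 2.152 μm/a
Power-law: D(9) = r_corr · 9^0.813
  D(9) = 2.152 × 9^0.813 = 2.152 × 5.968 = 12.84 μm

D(9) = 12.8 μm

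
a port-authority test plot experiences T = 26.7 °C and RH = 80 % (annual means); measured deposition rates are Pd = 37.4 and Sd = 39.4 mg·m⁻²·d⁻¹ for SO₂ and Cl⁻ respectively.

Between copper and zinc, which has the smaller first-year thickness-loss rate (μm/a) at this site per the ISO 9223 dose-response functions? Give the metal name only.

copper

copper: temperature factor f = -0.080·(16.7) = -1.3360
  sulphur-dioxide contribution → 0.4008 μm/a
  chloride contribution → 1.822 μm/a
  ⇒ r_corr(copper) = 2.222 μm/a
zinc: temperature factor f = -0.071·(16.7) = -1.1857
  sulphur-dioxide contribution → 0.769 μm/a
  chloride contribution → 2.606 μm/a
  total first-year rate 3.375 μm/a
Ordering by μm/a: zinc (3.38) > copper (2.22)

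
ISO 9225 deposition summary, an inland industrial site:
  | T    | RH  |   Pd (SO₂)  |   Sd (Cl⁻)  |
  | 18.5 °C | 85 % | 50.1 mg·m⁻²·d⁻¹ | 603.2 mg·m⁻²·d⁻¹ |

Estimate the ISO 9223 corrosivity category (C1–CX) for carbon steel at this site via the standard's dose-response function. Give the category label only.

CX

carbon steel: f(T) = -0.054·(T−10) [T>10 °C] = -0.4590
  sulphur-dioxide contribution → 46.86 μm/a
  chloride contribution → 187.1 μm/a
  total first-year rate 234 μm/a
234 μm/a falls in (200, 700] for carbon steel → category CX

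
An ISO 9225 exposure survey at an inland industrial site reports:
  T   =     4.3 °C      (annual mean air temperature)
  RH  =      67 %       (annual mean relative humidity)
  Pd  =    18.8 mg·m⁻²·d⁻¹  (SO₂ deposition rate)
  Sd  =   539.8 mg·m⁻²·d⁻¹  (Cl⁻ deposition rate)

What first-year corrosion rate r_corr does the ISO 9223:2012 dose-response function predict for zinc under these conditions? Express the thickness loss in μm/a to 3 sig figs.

zinc: T≤10 °C ⇒ hinge +0.038·(4.3−10) = -0.2166
  sulphur-dioxide contribution → 0.8235 μm/a
  chloride contribution → 1.556 μm/a
  ⇒ r_corr(zinc) = 2.379 μm/a

r_corr = 2.38 μm/a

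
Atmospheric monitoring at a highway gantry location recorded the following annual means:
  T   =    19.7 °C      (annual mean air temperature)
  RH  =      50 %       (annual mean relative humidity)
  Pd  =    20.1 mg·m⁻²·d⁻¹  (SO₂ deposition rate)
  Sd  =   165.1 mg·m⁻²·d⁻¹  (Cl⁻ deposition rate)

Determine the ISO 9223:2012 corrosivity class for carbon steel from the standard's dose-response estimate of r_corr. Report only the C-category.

C3

carbon steel: f(T) = -0.054·(T−10) [T>10 °C] = -0.5238
  sulphur-dioxide contribution → 13.57 μm/a
  chloride contribution → 27.7 μm/a
  total first-year rate 41.26 μm/a
Category bounds: 25…50 μm/a bracket r_corr ⇒ C3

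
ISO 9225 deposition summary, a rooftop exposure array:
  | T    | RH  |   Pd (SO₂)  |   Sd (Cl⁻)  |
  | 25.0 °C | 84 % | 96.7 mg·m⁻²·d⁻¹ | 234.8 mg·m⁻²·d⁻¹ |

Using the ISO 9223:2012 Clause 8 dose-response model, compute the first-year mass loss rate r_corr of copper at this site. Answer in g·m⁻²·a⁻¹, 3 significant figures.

r_corr = 34.8 g·m⁻²·a⁻¹

copper: f(T) = -0.080·(T−10) [T>10 °C] = -1.2000
  sulphur-dioxide contribution → 0.7442 μm/a
  chloride contribution → 3.134 μm/a
  total first-year rate 3.878 μm/a
Convert to mass loss: 3.878 μm/a × 8.96 g/cm³ = 34.75 g·m⁻²·a⁻¹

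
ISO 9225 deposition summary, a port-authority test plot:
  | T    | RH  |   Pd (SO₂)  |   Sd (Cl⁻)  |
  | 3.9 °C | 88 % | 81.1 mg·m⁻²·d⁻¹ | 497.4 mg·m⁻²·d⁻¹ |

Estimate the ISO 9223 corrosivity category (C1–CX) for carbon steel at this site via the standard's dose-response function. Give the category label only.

carbon steel: f(T) = +0.150·(T−10) [T≤10 °C] = -0.9150
  sulphur-dioxide contribution → 40.52 μm/a
  chloride contribution → 102.2 μm/a
  ⇒ r_corr(carbon steel) = 142.7 μm/a
ISO 9223 Table 2 (carbon steel): 80 < 143 ≤ 200 μm/a ⇒ C5

C5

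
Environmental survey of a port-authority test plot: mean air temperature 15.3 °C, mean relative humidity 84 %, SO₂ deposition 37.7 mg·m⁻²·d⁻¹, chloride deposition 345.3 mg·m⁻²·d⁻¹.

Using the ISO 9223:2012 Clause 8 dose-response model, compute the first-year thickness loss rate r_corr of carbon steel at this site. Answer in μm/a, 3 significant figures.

r_corr = 160 μm/a

carbon steel: temperature factor f = -0.054·(5.3) = -0.2862
  SO₂ term: 1.77·37.7^0.52·exp(0.02·84-0.2862) = 47.1
  Sd branch = 0.102·Sd^0.62·e^(0.033·RH+0.04·T) = 112.7 μm/a
  sum: 47.1 + 112.7 → r_corr = 159.8 μm/a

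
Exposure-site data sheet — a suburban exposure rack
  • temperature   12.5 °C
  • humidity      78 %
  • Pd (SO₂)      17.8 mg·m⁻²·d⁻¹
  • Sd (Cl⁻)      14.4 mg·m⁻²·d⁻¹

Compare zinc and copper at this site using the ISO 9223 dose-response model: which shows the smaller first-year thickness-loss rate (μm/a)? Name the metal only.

copper

zinc: T>10 °C ⇒ hinge -0.071·(12.5−10) = -0.1775
  SO₂ term: 0.0129·17.8^0.44·exp(0.046·78-0.1775) = 1.387
  Sd branch = 0.0175·Sd^0.57·e^(0.008·RH+0.085·T) = 0.4323 μm/a
  sum: 1.387 + 0.4323 → r_corr = 1.819 μm/a
copper: f(T) = -0.080·(T−10) [T>10 °C] = -0.2000
  Pd branch = 0.0053·Pd^0.26·e^(0.059·RH+f) = 0.9144 μm/a
  Sd branch = 0.01025·Sd^0.27·e^(0.036·RH+0.049·T) = 0.6441 μm/a
  r_corr = 0.9144 + 0.6441 = 1.559 μm/a
Ordering by μm/a: zinc (1.82) > copper (1.56)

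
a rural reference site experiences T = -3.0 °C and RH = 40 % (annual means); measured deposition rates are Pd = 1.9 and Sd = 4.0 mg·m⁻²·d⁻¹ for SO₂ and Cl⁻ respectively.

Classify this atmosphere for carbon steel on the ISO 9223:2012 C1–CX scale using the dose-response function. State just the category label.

carbon steel: temperature factor f = +0.150·(-13.0) = -1.9500
  Pd branch = 1.77·Pd^0.52·e^(0.02·RH+f) = 0.7825 μm/a
  Cl⁻ term: 0.102·4.0^0.62·exp(0.033·40+0.04·-3.0) = 0.7999
  r_corr = 0.7825 + 0.7999 = 1.582 μm/a
ISO 9223 Table 2 (carbon steel): 1.3 < 1.58 ≤ 25 μm/a ⇒ C2

C2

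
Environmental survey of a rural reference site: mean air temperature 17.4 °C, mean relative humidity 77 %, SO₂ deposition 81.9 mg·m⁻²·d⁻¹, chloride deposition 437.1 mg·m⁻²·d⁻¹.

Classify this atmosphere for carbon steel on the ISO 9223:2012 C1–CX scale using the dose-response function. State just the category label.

C5

carbon steel: T>10 °C ⇒ hinge -0.054·(17.4−10) = -0.3996
  SO₂ term: 1.77·81.9^0.52·exp(0.02·77-0.3996) = 54.72
  Cl⁻ term: 0.102·437.1^0.62·exp(0.033·77+0.04·17.4) = 112.6
  r_corr = 54.72 + 112.6 = 167.3 μm/a
167 μm/a falls in (80, 200] for carbon steel → category C5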